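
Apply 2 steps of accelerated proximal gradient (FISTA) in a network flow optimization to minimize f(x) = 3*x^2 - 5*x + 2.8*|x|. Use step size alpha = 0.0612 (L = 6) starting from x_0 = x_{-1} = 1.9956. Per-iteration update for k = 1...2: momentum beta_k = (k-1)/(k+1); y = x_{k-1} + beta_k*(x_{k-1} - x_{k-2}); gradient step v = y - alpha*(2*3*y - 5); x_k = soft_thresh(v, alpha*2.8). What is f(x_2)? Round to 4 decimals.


FISTA on f(x) = 3*x^2 - 5*x + 2.8*|x|
L = 6, alpha = 0.0612
Iteration 1: beta = 0.0, y = 1.9956 + 0.0*(1.9956 - 1.9956) = 1.9956
  grad(y) = 6.9736, v = y - alpha*grad = 1.5688
  prox(v) = soft_thresh(1.5688, 0.1714) = 1.3975
Iteration 2: beta = 0.3333, y = 1.3975 + 0.3333*(1.3975 - 1.9956) = 1.1981
  grad(y) = 2.1884, v = y - alpha*grad = 1.0641
  prox(v) = soft_thresh(1.0641, 0.1714) = 0.8928
f(x_2) = 3*0.8928^2 - 5*0.8928 + 2.8*|0.8928| = 0.4271


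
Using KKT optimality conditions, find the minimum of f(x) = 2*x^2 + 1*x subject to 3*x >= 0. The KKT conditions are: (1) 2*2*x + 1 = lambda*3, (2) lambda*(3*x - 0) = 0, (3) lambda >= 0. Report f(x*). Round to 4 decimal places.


Step 1: Try lambda = 0 (constraint inactive).
x_unc = -1/(2*2) = -0.25
Check: 3*-0.25 = -0.75 < 0 -- violated!
Step 2: Constraint must be active: 3*x = 0
x* = 0/3 = 0.0
lambda = (2*2*0.0 + 1)/3 = 0.3333
Step 3: Compute optimal value.
f(x*) = 2*0.0^2 + 1*0.0 = 0.0


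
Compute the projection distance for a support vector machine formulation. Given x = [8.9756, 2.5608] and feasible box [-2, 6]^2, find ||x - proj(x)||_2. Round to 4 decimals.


Project each component onto [-2, 6].
clip(8.9756) = 6.0, clip(2.5608) = 2.5608
Projection = [6.0, 2.5608]
Squared diffs: [8.8542, 0.0]
Distance = sqrt(8.8542) = 2.9756


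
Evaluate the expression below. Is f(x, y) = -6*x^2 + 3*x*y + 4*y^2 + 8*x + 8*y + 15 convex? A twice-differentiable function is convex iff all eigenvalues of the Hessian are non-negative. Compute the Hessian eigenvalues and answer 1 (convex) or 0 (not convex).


The Hessian of f(x,y) = -6*x^2 + 3*x*y + 4*y^2 + 8*x + 8*y + 15 is:
H = [[-12, 3], [3, 8]]
Trace = -12 + 8 = -4
Determinant = -12*8 - (3)^2 = -105
Discriminant = (-4)^2 - 4*-105 = 436.0
Eigenvalues: lambda_1 = -12.4403, lambda_2 = 8.4403
The function is not convex.

0


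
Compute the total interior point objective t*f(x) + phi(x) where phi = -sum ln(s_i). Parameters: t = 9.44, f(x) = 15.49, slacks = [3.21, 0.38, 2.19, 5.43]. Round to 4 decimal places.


Step 1: Compute log-barrier.
ln values: [1.1663, -0.9676, 0.7839, 1.6919]
phi = -(1.1663 - 0.9676 + 0.7839 + 1.6919) = -2.6745
Step 2: Compute augmented objective.
t*f(x) = 9.44*15.49 = 146.2256
Total = 146.2256 - 2.6745 = 143.5511


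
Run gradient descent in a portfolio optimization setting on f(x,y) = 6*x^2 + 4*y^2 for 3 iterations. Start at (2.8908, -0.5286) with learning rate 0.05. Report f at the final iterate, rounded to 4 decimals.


Gradient descent on f(x,y) = 6*x^2 + 4*y^2.
Starting point: (2.8908, -0.5286), alpha = 0.05
Step 1: grad_x = 2*6*2.8908 = 34.6896, grad_y = 2*4*-0.5286 = -4.2288
  x_1 = 2.8908 - 0.05*34.6896 = 1.1563
  y_1 = -0.5286 - 0.05*-4.2288 = -0.3172
Step 2: grad_x = 2*6*1.1563 = 13.8758, grad_y = 2*4*-0.3172 = -2.5373
  x_2 = 1.1563 - 0.05*13.8758 = 0.4625
  y_2 = -0.3172 - 0.05*-2.5373 = -0.1903
Step 3: grad_x = 2*6*0.4625 = 5.5503, grad_y = 2*4*-0.1903 = -1.5224
  x_3 = 0.4625 - 0.05*5.5503 = 0.185
  y_3 = -0.1903 - 0.05*-1.5224 = -0.1142
f(0.185, -0.1142) = 6*0.185^2 + 4*(-0.1142)^2 = 0.2575


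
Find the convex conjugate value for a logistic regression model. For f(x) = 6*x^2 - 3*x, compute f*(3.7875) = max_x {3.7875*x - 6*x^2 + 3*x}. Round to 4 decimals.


f*(y) = sup_x {y*x - a*x^2 - b*x} = sup_x {(y-b)*x - a*x^2}
FOC: (y - b) - 2a*x = 0 => x* = (y - b)/(2a)
x* = (3.7875 + 3)/(2*6) = 0.5656
f*(3.7875) = (y-b)^2/(4a) = (3.7875 + 3)^2/(4*6)
= 46.0702/24 = 1.9196


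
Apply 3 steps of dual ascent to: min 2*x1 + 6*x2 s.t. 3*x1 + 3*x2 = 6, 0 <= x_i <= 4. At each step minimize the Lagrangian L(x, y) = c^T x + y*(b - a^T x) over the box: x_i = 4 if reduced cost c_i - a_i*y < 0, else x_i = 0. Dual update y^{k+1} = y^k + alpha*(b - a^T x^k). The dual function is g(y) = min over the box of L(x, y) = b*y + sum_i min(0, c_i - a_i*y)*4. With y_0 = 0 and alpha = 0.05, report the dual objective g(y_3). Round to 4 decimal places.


Dual ascent for LP: min 2*x1 + 6*x2, 3*x1 + 3*x2 = 6, 0 <= x_i <= 4
Step 1: y^k = 0.0, reduced costs: (2.0, 6.0)
  x^k = (0.0, 0.0), subgradient = b - a^T x = 6.0
  y^{k+1} = 0.0 + 0.05*6.0 = 0.3
Step 2: y^k = 0.3, reduced costs: (1.1, 5.1)
  x^k = (0.0, 0.0), subgradient = b - a^T x = 6.0
  y^{k+1} = 0.3 + 0.05*6.0 = 0.6
Step 3: y^k = 0.6, reduced costs: (0.2, 4.2)
  x^k = (0.0, 0.0), subgradient = b - a^T x = 6.0
  y^{k+1} = 0.6 + 0.05*6.0 = 0.9
Dual objective at y_3 = 0.9: reduced costs (-0.7, 3.3), box minimizer x = (4.0, 0.0)
g(y_3) = b*y + (c1 - a1*y)*x1 + (c2 - a2*y)*x2 = 6*0.9 + (-0.7)*4.0 + 3.3*0.0 = 5.4 - 2.8 + 0.0 = 2.6


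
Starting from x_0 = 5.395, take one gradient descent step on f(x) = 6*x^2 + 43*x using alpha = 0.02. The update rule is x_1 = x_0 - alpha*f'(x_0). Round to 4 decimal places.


We compute the gradient at x_0 and apply the update.
f'(x) = 12*x + 43
f'(5.395) = 12*5.395 + 43 = 107.74
x_1 = 5.395 - 0.02*107.74 = 3.2402


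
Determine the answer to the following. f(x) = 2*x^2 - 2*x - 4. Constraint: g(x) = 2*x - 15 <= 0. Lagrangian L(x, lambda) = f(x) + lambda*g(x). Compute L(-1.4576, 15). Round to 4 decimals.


Step 1: Evaluate f(x).
f(-1.4576) = 2*(-1.4576)^2 - 2*(-1.4576) - 4 = 3.1644
Step 2: Evaluate g(x).
g(-1.4576) = 2*-1.4576 - 15 = -17.9152
Step 3: Compute Lagrangian.
L = 3.1644 + 15*-17.9152 = -265.5636


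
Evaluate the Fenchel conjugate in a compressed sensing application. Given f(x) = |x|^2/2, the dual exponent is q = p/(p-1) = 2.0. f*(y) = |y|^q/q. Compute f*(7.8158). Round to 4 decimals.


The conjugate exponent q satisfies 1/p + 1/q = 1.
p = 2, so q = 2/(2 - 1) = 2.0
|y|^q = 7.8158^2.0 = 61.0867
f*(7.8158) = 61.0867 / 2.0 = 30.5434


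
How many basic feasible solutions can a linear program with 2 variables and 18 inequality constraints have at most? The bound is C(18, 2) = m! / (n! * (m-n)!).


Each vertex corresponds to some choice of n active constraints out of m, so the number of vertices is at most C(m, n) = m! / (n!(m-n)!).
m = 18, n = 2
Numerator: 18 * 17
Denominator: 2! = 2
C(18, 2) = 153


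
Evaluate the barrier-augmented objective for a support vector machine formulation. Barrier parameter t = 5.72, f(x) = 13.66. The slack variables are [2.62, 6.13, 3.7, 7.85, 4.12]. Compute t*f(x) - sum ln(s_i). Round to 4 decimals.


Step 1: Compute log-barrier.
ln values: [0.9632, 1.8132, 1.3083, 2.0605, 1.4159]
phi = -(0.9632 + 1.8132 + 1.3083 + 2.0605 + 1.4159) = -7.5611
Step 2: Compute augmented objective.
t*f(x) = 5.72*13.66 = 78.1352
Total = 78.1352 - 7.5611 = 70.5741


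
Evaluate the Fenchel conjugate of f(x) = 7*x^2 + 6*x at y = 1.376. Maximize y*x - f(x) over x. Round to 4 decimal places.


f*(y) = sup_x {y*x - a*x^2 - b*x} = sup_x {(y-b)*x - a*x^2}
FOC: (y - b) - 2a*x = 0 => x* = (y - b)/(2a)
x* = (1.376 - 6)/(2*7) = -0.3303
f*(1.376) = (y-b)^2/(4a) = (1.376 - 6)^2/(4*7)
= 21.3814/28 = 0.7636


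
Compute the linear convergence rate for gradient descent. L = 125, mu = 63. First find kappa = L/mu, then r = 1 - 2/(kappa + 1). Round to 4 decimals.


Step 1: Compute the condition number.
kappa = L/mu = 125/63 = 1.9841
Step 2: Compute the convergence rate.
r = 1 - 2/(kappa + 1) = 1 - 2*mu/(L + mu) = (L - mu)/(L + mu) = 62/188 = 0.3298


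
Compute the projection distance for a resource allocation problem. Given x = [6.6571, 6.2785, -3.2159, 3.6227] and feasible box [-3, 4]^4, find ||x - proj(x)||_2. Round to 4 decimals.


Project each component onto [-3, 4].
clip(6.6571) = 4.0, clip(6.2785) = 4.0, clip(-3.2159) = -3.0, clip(3.6227) = 3.6227
Projection = [4.0, 4.0, -3.0, 3.6227]
Squared diffs: [7.0602, 5.1916, 0.0466, 0.0]
Distance = sqrt(12.2984) = 3.5069


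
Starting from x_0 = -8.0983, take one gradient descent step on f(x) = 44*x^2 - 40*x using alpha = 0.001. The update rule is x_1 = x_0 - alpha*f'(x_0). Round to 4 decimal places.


We compute the gradient at x_0 and apply the update.
f'(x) = 88*x - 40
f'(-8.0983) = 88*-8.0983 - 40 = -752.6504
x_1 = -8.0983 - 0.001*-752.6504 = -7.3456


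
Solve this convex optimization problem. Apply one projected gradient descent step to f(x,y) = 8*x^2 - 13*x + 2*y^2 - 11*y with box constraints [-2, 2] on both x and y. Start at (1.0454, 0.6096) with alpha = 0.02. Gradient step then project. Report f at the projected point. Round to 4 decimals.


Step 1: Compute gradient at (1.0454, 0.6096).
grad_x = 2*8*1.0454 - 13 = 3.7264
grad_y = 2*2*0.6096 - 11 = -8.5616
Step 2: Gradient step.
x_raw = 1.0454 - 0.02*3.7264 = 0.9709
y_raw = 0.6096 - 0.02*-8.5616 = 0.7808
Step 3: Project onto [-2, 2].
x_proj = clip(0.9709) = 0.9709
y_proj = clip(0.7808) = 0.7808
Step 4: Evaluate f.
f(0.9709, 0.7808) = -12.4504


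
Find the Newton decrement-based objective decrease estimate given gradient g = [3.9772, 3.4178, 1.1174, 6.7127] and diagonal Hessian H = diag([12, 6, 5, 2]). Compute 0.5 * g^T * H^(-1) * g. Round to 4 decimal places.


Step 1: H is diagonal, so H^(-1) * g = [0.3314, 0.5696, 0.2235, 3.3564].
Step 2: g^T H^(-1) g = sum_i g_i^2 / H_ii
  = (3.9772)^2/12 + (3.4178)^2/6 + (1.1174)^2/5 + (6.7127)^2/2
  = 1.3182 + 1.9469 + 0.2497 + 22.5302 = 26.045
Step 3: Objective decrease = 0.5 * g^T H^(-1) g = 13.0225


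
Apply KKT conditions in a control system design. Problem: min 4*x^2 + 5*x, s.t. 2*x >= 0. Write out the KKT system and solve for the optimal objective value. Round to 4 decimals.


Step 1: Try lambda = 0 (constraint inactive).
x_unc = -5/(2*4) = -0.625
Check: 2*-0.625 = -1.25 < 0 -- violated!
Step 2: Constraint must be active: 2*x = 0
x* = 0/2 = 0.0
lambda = (2*4*0.0 + 5)/2 = 2.5
Step 3: Compute optimal value.
f(x*) = 4*0.0^2 + 5*0.0 = 0.0


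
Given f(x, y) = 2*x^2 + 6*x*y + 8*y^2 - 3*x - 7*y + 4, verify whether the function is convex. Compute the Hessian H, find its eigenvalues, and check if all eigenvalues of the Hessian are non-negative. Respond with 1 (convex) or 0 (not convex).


The Hessian of f(x,y) = 2*x^2 + 6*x*y + 8*y^2 - 3*x - 7*y + 4 is:
H = [[4, 6], [6, 16]]
Trace = 4 + 16 = 20
Determinant = 4*16 - (6)^2 = 28
Discriminant = (20)^2 - 4*28 = 288.0
Eigenvalues: lambda_1 = 1.5147, lambda_2 = 18.4853
The function is convex.

1


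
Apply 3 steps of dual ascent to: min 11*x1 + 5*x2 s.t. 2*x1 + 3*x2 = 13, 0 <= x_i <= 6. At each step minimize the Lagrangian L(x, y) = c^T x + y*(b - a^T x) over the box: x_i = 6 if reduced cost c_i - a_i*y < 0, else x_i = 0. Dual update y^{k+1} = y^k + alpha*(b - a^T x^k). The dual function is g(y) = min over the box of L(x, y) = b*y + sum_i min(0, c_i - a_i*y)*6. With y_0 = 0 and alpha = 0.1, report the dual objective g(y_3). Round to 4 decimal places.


Dual ascent for LP: min 11*x1 + 5*x2, 2*x1 + 3*x2 = 13, 0 <= x_i <= 6
Step 1: y^k = 0.0, reduced costs: (11.0, 5.0)
  x^k = (0.0, 0.0), subgradient = b - a^T x = 13.0
  y^{k+1} = 0.0 + 0.1*13.0 = 1.3
Step 2: y^k = 1.3, reduced costs: (8.4, 1.1)
  x^k = (0.0, 0.0), subgradient = b - a^T x = 13.0
  y^{k+1} = 1.3 + 0.1*13.0 = 2.6
Step 3: y^k = 2.6, reduced costs: (5.8, -2.8)
  x^k = (0.0, 6.0), subgradient = b - a^T x = -5.0
  y^{k+1} = 2.6 + 0.1*-5.0 = 2.1
Dual objective at y_3 = 2.1: reduced costs (6.8, -1.3), box minimizer x = (0.0, 6.0)
g(y_3) = b*y + (c1 - a1*y)*x1 + (c2 - a2*y)*x2 = 13*2.1 + 6.8*0.0 + (-1.3)*6.0 = 27.3 + 0.0 - 7.8 = 19.5


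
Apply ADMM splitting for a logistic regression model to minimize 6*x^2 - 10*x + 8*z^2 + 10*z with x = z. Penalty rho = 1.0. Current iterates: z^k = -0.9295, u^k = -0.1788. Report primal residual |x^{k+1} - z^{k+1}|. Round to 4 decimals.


ADMM iteration with rho = 1.0, z^k = -0.9295, u^k = -0.1788
Step 1: x-update.
Minimize 6*x^2 - 10*x + (1.0/2)*(x + 0.9295 - 0.1788)^2
FOC: (2*6 + 1.0)*x = 10 + 1.0*(-0.9295 + 0.1788)
x^{k+1} = 0.7115
Step 2: z-update.
Minimize 8*z^2 + 10*z + (1.0/2)*(0.7115 - z - 0.1788)^2
FOC: (2*8 + 1.0)*z = -10 + 1.0*(0.7115 - 0.1788)
z^{k+1} = -0.5569
Step 3: u-update.
u^{k+1} = -0.1788 + 0.7115 + 0.5569 = 1.0896
Step 4: Primal residual = |0.7115 + 0.5569| = 1.2684


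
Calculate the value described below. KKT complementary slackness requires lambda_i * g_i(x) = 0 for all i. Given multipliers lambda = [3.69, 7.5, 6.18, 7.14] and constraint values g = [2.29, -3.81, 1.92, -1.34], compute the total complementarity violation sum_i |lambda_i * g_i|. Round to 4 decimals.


KKT complementary slackness check:
lambda_1 * g_1 = 3.69 * 2.29 = 8.4501
lambda_2 * g_2 = 7.5 * -3.81 = -28.575
lambda_3 * g_3 = 6.18 * 1.92 = 11.8656
lambda_4 * g_4 = 7.14 * -1.34 = -9.5676
Total violation = 8.4501 + 28.575 + 11.8656 + 9.5676 = 58.4583


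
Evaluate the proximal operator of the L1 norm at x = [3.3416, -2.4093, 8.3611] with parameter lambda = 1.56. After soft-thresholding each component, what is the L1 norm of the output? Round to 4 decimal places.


Soft-thresholding with lambda = 1.56:
prox(3.3416) = sign(3.3416)*max(|3.3416| - 1.56, 0) = 1.7816
prox(-2.4093) = sign(-2.4093)*max(|-2.4093| - 1.56, 0) = -0.8493
prox(8.3611) = sign(8.3611)*max(|8.3611| - 1.56, 0) = 6.8011
prox(x) = [1.7816, -0.8493, 6.8011]
||prox(x)||_1 = 1.7816 + 0.8493 + 6.8011 = 9.432


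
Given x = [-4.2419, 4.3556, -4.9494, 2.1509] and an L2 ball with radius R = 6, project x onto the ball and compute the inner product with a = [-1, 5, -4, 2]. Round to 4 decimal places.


Step 1: Compute ||x|| (intermediates to 6 decimals).
||x|| = sqrt((-4.2419)^2 + 4.3556^2 + (-4.9494)^2 + 2.1509^2) = 8.129446
Step 2: Project.
Since ||x|| > R, scale = R/||x|| = 6/8.129446 = 0.738058, proj(x) = scale * x
proj(x) = [-3.130768, 3.214685, -3.652944, 1.587489]
Step 3: Dot product.
a^T * proj(x) = -1*(-3.130768) + 5*3.214685 - 4*(-3.652944) + 2*1.587489 = 36.9909


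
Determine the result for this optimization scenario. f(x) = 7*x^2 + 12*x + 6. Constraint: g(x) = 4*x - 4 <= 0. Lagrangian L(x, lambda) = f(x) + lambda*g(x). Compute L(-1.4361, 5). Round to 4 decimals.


Step 1: Evaluate f(x).
f(-1.4361) = 7*(-1.4361)^2 + 12*(-1.4361) + 6 = 3.2035
Step 2: Evaluate g(x).
g(-1.4361) = 4*-1.4361 - 4 = -9.7444
Step 3: Compute Lagrangian.
L = 3.2035 + 5*-9.7444 = -45.5185


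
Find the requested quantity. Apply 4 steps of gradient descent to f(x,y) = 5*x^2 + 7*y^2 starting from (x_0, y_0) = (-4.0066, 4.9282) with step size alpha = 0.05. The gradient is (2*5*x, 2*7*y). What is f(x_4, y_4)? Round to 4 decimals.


Gradient descent on f(x,y) = 5*x^2 + 7*y^2.
Starting point: (-4.0066, 4.9282), alpha = 0.05
Step 1: grad_x = 2*5*-4.0066 = -40.066, grad_y = 2*7*4.9282 = 68.9948
  x_1 = -4.0066 - 0.05*-40.066 = -2.0033
  y_1 = 4.9282 - 0.05*68.9948 = 1.4785
Step 2: grad_x = 2*5*-2.0033 = -20.033, grad_y = 2*7*1.4785 = 20.6984
  x_2 = -2.0033 - 0.05*-20.033 = -1.0017
  y_2 = 1.4785 - 0.05*20.6984 = 0.4435
Step 3: grad_x = 2*5*-1.0017 = -10.0165, grad_y = 2*7*0.4435 = 6.2095
  x_3 = -1.0017 - 0.05*-10.0165 = -0.5008
  y_3 = 0.4435 - 0.05*6.2095 = 0.1331
Step 4: grad_x = 2*5*-0.5008 = -5.0083, grad_y = 2*7*0.1331 = 1.8629
  x_4 = -0.5008 - 0.05*-5.0083 = -0.2504
  y_4 = 0.1331 - 0.05*1.8629 = 0.0399
f(-0.2504, 0.0399) = 5*(-0.2504)^2 + 7*0.0399^2 = 0.3247


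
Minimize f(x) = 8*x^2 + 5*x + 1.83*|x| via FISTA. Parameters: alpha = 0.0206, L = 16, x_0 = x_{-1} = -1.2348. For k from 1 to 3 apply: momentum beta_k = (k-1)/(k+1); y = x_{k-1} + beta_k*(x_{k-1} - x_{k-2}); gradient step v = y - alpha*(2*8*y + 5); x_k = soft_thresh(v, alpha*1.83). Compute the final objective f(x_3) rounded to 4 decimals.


FISTA on f(x) = 8*x^2 + 5*x + 1.83*|x|
L = 16, alpha = 0.0206
Iteration 1: beta = 0.0, y = -1.2348 + 0.0*(-1.2348 + 1.2348) = -1.2348
  grad(y) = -14.7568, v = y - alpha*grad = -0.9308
  prox(v) = soft_thresh(-0.9308, 0.0377) = -0.8931
Iteration 2: beta = 0.3333, y = -0.8931 + 0.3333*(-0.8931 + 1.2348) = -0.7792
  grad(y) = -7.4675, v = y - alpha*grad = -0.6254
  prox(v) = soft_thresh(-0.6254, 0.0377) = -0.5877
Iteration 3: beta = 0.5, y = -0.5877 + 0.5*(-0.5877 + 0.8931) = -0.435
  grad(y) = -1.9596, v = y - alpha*grad = -0.3946
  prox(v) = soft_thresh(-0.3946, 0.0377) = -0.3569
f(x_3) = 8*(-0.3569)^2 + 5*(-0.3569) + 1.83*|-0.3569| = -0.1123


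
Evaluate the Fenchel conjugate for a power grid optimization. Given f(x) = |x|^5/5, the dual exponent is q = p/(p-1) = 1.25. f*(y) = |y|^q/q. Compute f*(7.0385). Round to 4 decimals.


The conjugate exponent q satisfies 1/p + 1/q = 1.
p = 5, so q = 5/(5 - 1) = 1.25
|y|^q = 7.0385^1.25 = 11.4644
f*(7.0385) = 11.4644 / 1.25 = 9.1715


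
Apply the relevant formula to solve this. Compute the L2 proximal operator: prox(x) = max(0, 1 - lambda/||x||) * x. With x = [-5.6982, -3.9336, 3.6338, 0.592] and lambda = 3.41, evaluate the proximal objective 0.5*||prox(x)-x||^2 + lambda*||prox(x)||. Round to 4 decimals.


Step 1: Compute ||x||.
||x|| = 7.842
Step 2: Compute scaling factor.
scale = max(0, 1 - 3.41/7.842) = 0.5652
Step 3: prox(x) = [-3.2204, -2.2231, 2.0537, 0.3346]
||prox(x)|| = 4.432
Step 4: Proximal objective.
0.5*||prox-x||^2 = 5.8141
lambda*||prox|| = 15.1131
Total = 20.9273


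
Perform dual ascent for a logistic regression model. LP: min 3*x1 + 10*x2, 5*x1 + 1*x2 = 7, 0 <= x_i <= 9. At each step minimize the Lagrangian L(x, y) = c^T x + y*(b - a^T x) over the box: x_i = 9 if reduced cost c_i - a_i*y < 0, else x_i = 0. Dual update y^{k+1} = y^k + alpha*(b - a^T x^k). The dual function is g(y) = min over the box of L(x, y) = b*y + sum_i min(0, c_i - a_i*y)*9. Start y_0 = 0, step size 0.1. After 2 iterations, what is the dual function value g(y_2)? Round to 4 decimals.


Dual ascent for LP: min 3*x1 + 10*x2, 5*x1 + 1*x2 = 7, 0 <= x_i <= 9
Step 1: y^k = 0.0, reduced costs: (3.0, 10.0)
  x^k = (0.0, 0.0), subgradient = b - a^T x = 7.0
  y^{k+1} = 0.0 + 0.1*7.0 = 0.7
Step 2: y^k = 0.7, reduced costs: (-0.5, 9.3)
  x^k = (9.0, 0.0), subgradient = b - a^T x = -38.0
  y^{k+1} = 0.7 + 0.1*-38.0 = -3.1
Dual objective at y_2 = -3.1: reduced costs (18.5, 13.1), box minimizer x = (0.0, 0.0)
g(y_2) = b*y + (c1 - a1*y)*x1 + (c2 - a2*y)*x2 = 7*(-3.1) + 18.5*0.0 + 13.1*0.0 = -21.7 + 0.0 + 0.0 = -21.7


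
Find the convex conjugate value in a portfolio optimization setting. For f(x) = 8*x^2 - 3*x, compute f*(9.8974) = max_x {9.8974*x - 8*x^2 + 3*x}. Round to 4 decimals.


f*(y) = sup_x {y*x - a*x^2 - b*x} = sup_x {(y-b)*x - a*x^2}
FOC: (y - b) - 2a*x = 0 => x* = (y - b)/(2a)
x* = (9.8974 + 3)/(2*8) = 0.8061
f*(9.8974) = (y-b)^2/(4a) = (9.8974 + 3)^2/(4*8)
= 166.3429/32 = 5.1982


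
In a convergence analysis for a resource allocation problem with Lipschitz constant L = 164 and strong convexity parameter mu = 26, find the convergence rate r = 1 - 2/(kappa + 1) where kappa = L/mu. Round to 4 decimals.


Step 1: Compute the condition number.
kappa = L/mu = 164/26 = 6.3077
Step 2: Compute the convergence rate.
r = 1 - 2/(kappa + 1) = 1 - 2*mu/(L + mu) = (L - mu)/(L + mu) = 138/190 = 0.7263


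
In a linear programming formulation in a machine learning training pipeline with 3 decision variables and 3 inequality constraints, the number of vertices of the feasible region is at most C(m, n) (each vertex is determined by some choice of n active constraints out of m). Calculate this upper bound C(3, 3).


Each vertex corresponds to some choice of n active constraints out of m, so the number of vertices is at most C(m, n) = m! / (n!(m-n)!).
m = 3, n = 3
Numerator: 3 * 2 * 1
Denominator: 3! = 6
C(3, 3) = 1


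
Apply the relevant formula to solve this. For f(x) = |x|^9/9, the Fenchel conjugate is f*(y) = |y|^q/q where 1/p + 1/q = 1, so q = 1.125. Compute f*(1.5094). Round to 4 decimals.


The conjugate exponent q satisfies 1/p + 1/q = 1.
p = 9, so q = 9/(9 - 1) = 1.125
|y|^q = 1.5094^1.125 = 1.5891
f*(1.5094) = 1.5891 / 1.125 = 1.4125


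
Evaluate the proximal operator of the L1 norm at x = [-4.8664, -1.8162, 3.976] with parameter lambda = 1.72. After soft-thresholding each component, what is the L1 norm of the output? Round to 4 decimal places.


Soft-thresholding with lambda = 1.72:
prox(-4.8664) = sign(-4.8664)*max(|-4.8664| - 1.72, 0) = -3.1464
prox(-1.8162) = sign(-1.8162)*max(|-1.8162| - 1.72, 0) = -0.0962
prox(3.976) = sign(3.976)*max(|3.976| - 1.72, 0) = 2.256
prox(x) = [-3.1464, -0.0962, 2.256]
||prox(x)||_1 = 3.1464 + 0.0962 + 2.256 = 5.4986


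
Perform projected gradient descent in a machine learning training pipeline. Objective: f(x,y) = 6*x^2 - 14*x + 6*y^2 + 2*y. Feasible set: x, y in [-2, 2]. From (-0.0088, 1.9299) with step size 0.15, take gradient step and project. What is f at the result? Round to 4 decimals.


Step 1: Compute gradient at (-0.0088, 1.9299).
grad_x = 2*6*-0.0088 - 14 = -14.1056
grad_y = 2*6*1.9299 + 2 = 25.1588
Step 2: Gradient step.
x_raw = -0.0088 - 0.15*-14.1056 = 2.107
y_raw = 1.9299 - 0.15*25.1588 = -1.8439
Step 3: Project onto [-2, 2].
x_proj = clip(2.107) = 2.0
y_proj = clip(-1.8439) = -1.8439
Step 4: Evaluate f.
f(2.0, -1.8439) = 12.7124


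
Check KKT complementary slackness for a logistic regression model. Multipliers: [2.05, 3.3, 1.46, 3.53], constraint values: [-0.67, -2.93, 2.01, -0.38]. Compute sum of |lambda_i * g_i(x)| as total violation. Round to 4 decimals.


KKT complementary slackness check:
lambda_1 * g_1 = 2.05 * -0.67 = -1.3735
lambda_2 * g_2 = 3.3 * -2.93 = -9.669
lambda_3 * g_3 = 1.46 * 2.01 = 2.9346
lambda_4 * g_4 = 3.53 * -0.38 = -1.3414
Total violation = 1.3735 + 9.669 + 2.9346 + 1.3414 = 15.3185


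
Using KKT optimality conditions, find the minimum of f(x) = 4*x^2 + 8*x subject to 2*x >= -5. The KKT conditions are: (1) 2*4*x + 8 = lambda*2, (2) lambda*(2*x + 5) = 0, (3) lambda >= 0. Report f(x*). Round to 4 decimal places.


Step 1: Try lambda = 0 (constraint inactive).
Stationarity: 2*4*x + 8 = 0
x* = -8/(2*4) = -1.0
Check constraint: 2*-1.0 = -2.0 >= -5 -- satisfied.
Step 2: Compute optimal value.
f(x*) = 4*(-1.0)^2 + 8*(-1.0) = -4.0


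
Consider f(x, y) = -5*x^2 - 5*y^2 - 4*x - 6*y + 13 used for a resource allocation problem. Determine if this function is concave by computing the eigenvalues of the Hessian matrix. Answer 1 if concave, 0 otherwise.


The Hessian of f(x,y) = -5*x^2 - 5*y^2 - 4*x - 6*y + 13 is:
H = [[-10, 0], [0, -10]]
Trace = -10 - 10 = -20
Determinant = -10*-10 - (0)^2 = 100
Discriminant = (-20)^2 - 4*100 = 0.0
Eigenvalues: lambda_1 = -10.0, lambda_2 = -10.0
The function is concave.

1


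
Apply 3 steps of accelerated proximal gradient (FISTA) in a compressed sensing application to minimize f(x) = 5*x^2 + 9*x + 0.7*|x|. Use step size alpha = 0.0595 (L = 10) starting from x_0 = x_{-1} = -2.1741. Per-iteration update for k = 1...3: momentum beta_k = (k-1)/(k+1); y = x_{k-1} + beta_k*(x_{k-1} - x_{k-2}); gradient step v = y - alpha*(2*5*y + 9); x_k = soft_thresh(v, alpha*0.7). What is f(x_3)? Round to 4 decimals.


FISTA on f(x) = 5*x^2 + 9*x + 0.7*|x|
L = 10, alpha = 0.0595
Iteration 1: beta = 0.0, y = -2.1741 + 0.0*(-2.1741 + 2.1741) = -2.1741
  grad(y) = -12.741, v = y - alpha*grad = -1.416
  prox(v) = soft_thresh(-1.416, 0.0417) = -1.3744
Iteration 2: beta = 0.3333, y = -1.3744 + 0.3333*(-1.3744 + 2.1741) = -1.1078
  grad(y) = -2.0778, v = y - alpha*grad = -0.9842
  prox(v) = soft_thresh(-0.9842, 0.0417) = -0.9425
Iteration 3: beta = 0.5, y = -0.9425 + 0.5*(-0.9425 + 1.3744) = -0.7266
  grad(y) = 1.7343, v = y - alpha*grad = -0.8298
  prox(v) = soft_thresh(-0.8298, 0.0417) = -0.7881
f(x_3) = 5*(-0.7881)^2 + 9*(-0.7881) + 0.7*|-0.7881| = -3.4357


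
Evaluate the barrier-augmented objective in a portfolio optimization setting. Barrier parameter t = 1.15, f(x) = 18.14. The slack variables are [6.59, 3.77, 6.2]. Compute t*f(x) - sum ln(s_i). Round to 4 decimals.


Step 1: Compute log-barrier.
ln values: [1.8856, 1.3271, 1.8245]
phi = -(1.8856 + 1.3271 + 1.8245) = -5.0372
Step 2: Compute augmented objective.
t*f(x) = 1.15*18.14 = 20.861
Total = 20.861 - 5.0372 = 15.8238


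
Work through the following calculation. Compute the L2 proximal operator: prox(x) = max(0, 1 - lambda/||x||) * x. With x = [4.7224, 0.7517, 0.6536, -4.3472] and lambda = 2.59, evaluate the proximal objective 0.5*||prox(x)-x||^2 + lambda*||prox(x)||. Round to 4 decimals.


Step 1: Compute ||x||.
||x|| = 6.4955
Step 2: Compute scaling factor.
scale = max(0, 1 - 2.59/6.4955) = 0.6013
Step 3: prox(x) = [2.8394, 0.452, 0.393, -2.6138]
||prox(x)|| = 3.9055
Step 4: Proximal objective.
0.5*||prox-x||^2 = 3.3541
lambda*||prox|| = 10.1152
Total = 13.4693


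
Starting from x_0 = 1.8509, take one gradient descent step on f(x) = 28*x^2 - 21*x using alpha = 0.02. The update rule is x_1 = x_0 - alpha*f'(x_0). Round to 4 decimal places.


We compute the gradient at x_0 and apply the update.
f'(x) = 56*x - 21
f'(1.8509) = 56*1.8509 - 21 = 82.6504
x_1 = 1.8509 - 0.02*82.6504 = 0.1979


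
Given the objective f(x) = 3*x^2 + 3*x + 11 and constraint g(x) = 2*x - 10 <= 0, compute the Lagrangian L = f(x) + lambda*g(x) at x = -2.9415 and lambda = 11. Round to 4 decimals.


Step 1: Evaluate f(x).
f(-2.9415) = 3*(-2.9415)^2 + 3*(-2.9415) + 11 = 28.1328
Step 2: Evaluate g(x).
g(-2.9415) = 2*-2.9415 - 10 = -15.883
Step 3: Compute Lagrangian.
L = 28.1328 + 11*-15.883 = -146.5802


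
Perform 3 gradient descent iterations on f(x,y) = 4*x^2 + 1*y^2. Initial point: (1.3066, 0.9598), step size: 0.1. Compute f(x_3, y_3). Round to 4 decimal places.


Gradient descent on f(x,y) = 4*x^2 + 1*y^2.
Starting point: (1.3066, 0.9598), alpha = 0.1
Step 1: grad_x = 2*4*1.3066 = 10.4528, grad_y = 2*1*0.9598 = 1.9196
  x_1 = 1.3066 - 0.1*10.4528 = 0.2613
  y_1 = 0.9598 - 0.1*1.9196 = 0.7678
Step 2: grad_x = 2*4*0.2613 = 2.0906, grad_y = 2*1*0.7678 = 1.5357
  x_2 = 0.2613 - 0.1*2.0906 = 0.0523
  y_2 = 0.7678 - 0.1*1.5357 = 0.6143
Step 3: grad_x = 2*4*0.0523 = 0.4181, grad_y = 2*1*0.6143 = 1.2285
  x_3 = 0.0523 - 0.1*0.4181 = 0.0105
  y_3 = 0.6143 - 0.1*1.2285 = 0.4914
f(0.0105, 0.4914) = 4*0.0105^2 + 1*0.4914^2 = 0.2419


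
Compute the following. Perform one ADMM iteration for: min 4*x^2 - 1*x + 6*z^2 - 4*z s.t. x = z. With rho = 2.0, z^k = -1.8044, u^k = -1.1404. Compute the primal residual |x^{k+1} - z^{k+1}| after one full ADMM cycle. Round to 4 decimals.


ADMM iteration with rho = 2.0, z^k = -1.8044, u^k = -1.1404
Step 1: x-update.
Minimize 4*x^2 - 1*x + (2.0/2)*(x + 1.8044 - 1.1404)^2
FOC: (2*4 + 2.0)*x = 1 + 2.0*(-1.8044 + 1.1404)
x^{k+1} = -0.0328
Step 2: z-update.
Minimize 6*z^2 - 4*z + (2.0/2)*(-0.0328 - z - 1.1404)^2
FOC: (2*6 + 2.0)*z = 4 + 2.0*(-0.0328 - 1.1404)
z^{k+1} = 0.1181
Step 3: u-update.
u^{k+1} = -1.1404 - 0.0328 - 0.1181 = -1.2913
Step 4: Primal residual = |-0.0328 - 0.1181| = 0.1509


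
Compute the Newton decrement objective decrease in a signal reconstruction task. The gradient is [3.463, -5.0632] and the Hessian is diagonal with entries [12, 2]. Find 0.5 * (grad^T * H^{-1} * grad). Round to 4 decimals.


Step 1: H is diagonal, so H^(-1) * g = [0.2886, -2.5316].
Step 2: g^T H^(-1) g = sum_i g_i^2 / H_ii
  = (3.463)^2/12 + (-5.0632)^2/2
  = 0.9994 + 12.818 = 13.8174
Step 3: Objective decrease = 0.5 * g^T H^(-1) g = 6.9087


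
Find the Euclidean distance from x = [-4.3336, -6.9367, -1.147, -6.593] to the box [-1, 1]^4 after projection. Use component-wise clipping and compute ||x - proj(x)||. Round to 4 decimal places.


Project each component onto [-1, 1].
clip(-4.3336) = -1.0, clip(-6.9367) = -1.0, clip(-1.147) = -1.0, clip(-6.593) = -1.0
Projection = [-1.0, -1.0, -1.0, -1.0]
Squared diffs: [11.1129, 35.2444, 0.0216, 31.2816]
Distance = sqrt(77.6605) = 8.8125


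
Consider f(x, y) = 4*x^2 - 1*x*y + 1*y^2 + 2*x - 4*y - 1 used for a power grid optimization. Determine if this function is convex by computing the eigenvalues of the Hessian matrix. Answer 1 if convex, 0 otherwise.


The Hessian of f(x,y) = 4*x^2 - 1*x*y + 1*y^2 + 2*x - 4*y - 1 is:
H = [[8, -1], [-1, 2]]
Trace = 8 + 2 = 10
Determinant = 8*2 - (-1)^2 = 15
Discriminant = (10)^2 - 4*15 = 40.0
Eigenvalues: lambda_1 = 1.8377, lambda_2 = 8.1623
The function is convex.

1


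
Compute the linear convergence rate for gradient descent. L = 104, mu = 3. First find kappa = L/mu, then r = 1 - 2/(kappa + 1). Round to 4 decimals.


Step 1: Compute the condition number.
kappa = L/mu = 104/3 = 34.6667
Step 2: Compute the convergence rate.
r = 1 - 2/(kappa + 1) = 1 - 2*mu/(L + mu) = (L - mu)/(L + mu) = 101/107 = 0.9439


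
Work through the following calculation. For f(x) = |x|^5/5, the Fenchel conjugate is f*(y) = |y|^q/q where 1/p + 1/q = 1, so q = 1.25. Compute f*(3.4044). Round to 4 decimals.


The conjugate exponent q satisfies 1/p + 1/q = 1.
p = 5, so q = 5/(5 - 1) = 1.25
|y|^q = 3.4044^1.25 = 4.6244
f*(3.4044) = 4.6244 / 1.25 = 3.6995


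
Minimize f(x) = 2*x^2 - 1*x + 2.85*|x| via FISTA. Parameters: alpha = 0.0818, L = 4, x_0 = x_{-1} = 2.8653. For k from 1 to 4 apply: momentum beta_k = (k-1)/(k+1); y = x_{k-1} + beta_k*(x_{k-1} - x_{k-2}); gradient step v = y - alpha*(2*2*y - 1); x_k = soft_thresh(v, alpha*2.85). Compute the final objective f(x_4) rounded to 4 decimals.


FISTA on f(x) = 2*x^2 - 1*x + 2.85*|x|
L = 4, alpha = 0.0818
Iteration 1: beta = 0.0, y = 2.8653 + 0.0*(2.8653 - 2.8653) = 2.8653
  grad(y) = 10.4612, v = y - alpha*grad = 2.0096
  prox(v) = soft_thresh(2.0096, 0.2331) = 1.7764
Iteration 2: beta = 0.3333, y = 1.7764 + 0.3333*(1.7764 - 2.8653) = 1.4135
  grad(y) = 4.654, v = y - alpha*grad = 1.0328
  prox(v) = soft_thresh(1.0328, 0.2331) = 0.7997
Iteration 3: beta = 0.5, y = 0.7997 + 0.5*(0.7997 - 1.7764) = 0.3113
  grad(y) = 0.2451, v = y - alpha*grad = 0.2912
  prox(v) = soft_thresh(0.2912, 0.2331) = 0.0581
Iteration 4: beta = 0.6, y = 0.0581 + 0.6*(0.0581 - 0.7997) = -0.3868
  grad(y) = -2.5474, v = y - alpha*grad = -0.1785
  prox(v) = soft_thresh(-0.1785, 0.2331) = 0.0
f(x_4) = 2*0.0^2 - 1*0.0 + 2.85*|0.0| = 0.0


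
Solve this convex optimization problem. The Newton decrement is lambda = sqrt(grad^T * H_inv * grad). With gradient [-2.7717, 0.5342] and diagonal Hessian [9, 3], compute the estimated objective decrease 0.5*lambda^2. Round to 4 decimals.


Step 1: H is diagonal, so H^(-1) * g = [-0.308, 0.1781].
Step 2: g^T H^(-1) g = sum_i g_i^2 / H_ii
  = (-2.7717)^2/9 + (0.5342)^2/3
  = 0.8536 + 0.0951 = 0.9487
Step 3: Objective decrease = 0.5 * g^T H^(-1) g = 0.4744


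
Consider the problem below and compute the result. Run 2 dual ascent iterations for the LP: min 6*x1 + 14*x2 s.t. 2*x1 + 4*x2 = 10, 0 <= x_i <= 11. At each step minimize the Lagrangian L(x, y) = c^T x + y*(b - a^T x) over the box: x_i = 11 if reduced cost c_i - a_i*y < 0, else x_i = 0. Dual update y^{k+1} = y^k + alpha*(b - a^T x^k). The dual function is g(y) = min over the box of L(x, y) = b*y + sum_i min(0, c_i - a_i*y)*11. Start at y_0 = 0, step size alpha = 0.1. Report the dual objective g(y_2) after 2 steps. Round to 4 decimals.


Dual ascent for LP: min 6*x1 + 14*x2, 2*x1 + 4*x2 = 10, 0 <= x_i <= 11
Step 1: y^k = 0.0, reduced costs: (6.0, 14.0)
  x^k = (0.0, 0.0), subgradient = b - a^T x = 10.0
  y^{k+1} = 0.0 + 0.1*10.0 = 1.0
Step 2: y^k = 1.0, reduced costs: (4.0, 10.0)
  x^k = (0.0, 0.0), subgradient = b - a^T x = 10.0
  y^{k+1} = 1.0 + 0.1*10.0 = 2.0
Dual objective at y_2 = 2.0: reduced costs (2.0, 6.0), box minimizer x = (0.0, 0.0)
g(y_2) = b*y + (c1 - a1*y)*x1 + (c2 - a2*y)*x2 = 10*2.0 + 2.0*0.0 + 6.0*0.0 = 20.0 + 0.0 + 0.0 = 20.0


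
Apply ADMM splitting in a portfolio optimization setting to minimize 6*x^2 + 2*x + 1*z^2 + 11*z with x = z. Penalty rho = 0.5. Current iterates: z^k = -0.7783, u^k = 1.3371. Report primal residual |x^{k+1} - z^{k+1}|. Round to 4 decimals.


ADMM iteration with rho = 0.5, z^k = -0.7783, u^k = 1.3371
Step 1: x-update.
Minimize 6*x^2 + 2*x + (0.5/2)*(x + 0.7783 + 1.3371)^2
FOC: (2*6 + 0.5)*x = -2 + 0.5*(-0.7783 - 1.3371)
x^{k+1} = -0.2446
Step 2: z-update.
Minimize 1*z^2 + 11*z + (0.5/2)*(-0.2446 - z + 1.3371)^2
FOC: (2*1 + 0.5)*z = -11 + 0.5*(-0.2446 + 1.3371)
z^{k+1} = -4.1815
Step 3: u-update.
u^{k+1} = 1.3371 - 0.2446 + 4.1815 = 5.274
Step 4: Primal residual = |-0.2446 + 4.1815| = 3.9369


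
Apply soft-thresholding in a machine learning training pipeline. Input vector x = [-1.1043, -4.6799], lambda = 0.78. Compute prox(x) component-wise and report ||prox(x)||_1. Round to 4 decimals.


Soft-thresholding with lambda = 0.78:
prox(-1.1043) = sign(-1.1043)*max(|-1.1043| - 0.78, 0) = -0.3243
prox(-4.6799) = sign(-4.6799)*max(|-4.6799| - 0.78, 0) = -3.8999
prox(x) = [-0.3243, -3.8999]
||prox(x)||_1 = 0.3243 + 3.8999 = 4.2242


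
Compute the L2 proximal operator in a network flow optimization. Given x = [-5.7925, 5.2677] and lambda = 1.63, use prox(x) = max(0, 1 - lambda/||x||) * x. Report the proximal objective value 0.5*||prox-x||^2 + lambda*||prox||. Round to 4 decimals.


Step 1: Compute ||x||.
||x|| = 7.8295
Step 2: Compute scaling factor.
scale = max(0, 1 - 1.63/7.8295) = 0.7918
Step 3: prox(x) = [-4.5866, 4.171]
||prox(x)|| = 6.1995
Step 4: Proximal objective.
0.5*||prox-x||^2 = 1.3285
lambda*||prox|| = 10.1052
Total = 11.4337


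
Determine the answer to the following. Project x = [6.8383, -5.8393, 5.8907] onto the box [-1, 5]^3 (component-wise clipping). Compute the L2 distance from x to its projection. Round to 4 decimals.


Project each component onto [-1, 5].
clip(6.8383) = 5.0, clip(-5.8393) = -1.0, clip(5.8907) = 5.0
Projection = [5.0, -1.0, 5.0]
Squared diffs: [3.3793, 23.4188, 0.7933]
Distance = sqrt(27.5914) = 5.2528


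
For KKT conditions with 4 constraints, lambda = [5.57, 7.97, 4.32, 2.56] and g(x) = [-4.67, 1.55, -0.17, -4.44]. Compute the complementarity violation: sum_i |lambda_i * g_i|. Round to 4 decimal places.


KKT complementary slackness check:
lambda_1 * g_1 = 5.57 * -4.67 = -26.0119
lambda_2 * g_2 = 7.97 * 1.55 = 12.3535
lambda_3 * g_3 = 4.32 * -0.17 = -0.7344
lambda_4 * g_4 = 2.56 * -4.44 = -11.3664
Total violation = 26.0119 + 12.3535 + 0.7344 + 11.3664 = 50.4662


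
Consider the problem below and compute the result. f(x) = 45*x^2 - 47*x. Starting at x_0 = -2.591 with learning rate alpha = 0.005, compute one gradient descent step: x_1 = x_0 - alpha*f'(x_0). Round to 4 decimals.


We compute the gradient at x_0 and apply the update.
f'(x) = 90*x - 47
f'(-2.591) = 90*-2.591 - 47 = -280.19
x_1 = -2.591 - 0.005*-280.19 = -1.1901


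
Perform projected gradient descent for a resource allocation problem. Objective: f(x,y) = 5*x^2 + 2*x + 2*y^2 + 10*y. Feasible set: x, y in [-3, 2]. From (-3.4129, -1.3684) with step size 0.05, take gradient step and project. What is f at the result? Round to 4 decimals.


Step 1: Compute gradient at (-3.4129, -1.3684).
grad_x = 2*5*-3.4129 + 2 = -32.129
grad_y = 2*2*-1.3684 + 10 = 4.5264
Step 2: Gradient step.
x_raw = -3.4129 - 0.05*-32.129 = -1.8065
y_raw = -1.3684 - 0.05*4.5264 = -1.5947
Step 3: Project onto [-3, 2].
x_proj = clip(-1.8065) = -1.8065
y_proj = clip(-1.5947) = -1.5947
Step 4: Evaluate f.
f(-1.8065, -1.5947) = 1.8425


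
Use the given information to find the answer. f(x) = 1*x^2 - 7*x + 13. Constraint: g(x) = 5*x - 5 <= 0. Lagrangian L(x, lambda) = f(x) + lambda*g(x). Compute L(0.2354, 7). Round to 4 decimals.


Step 1: Evaluate f(x).
f(0.2354) = 1*0.2354^2 - 7*0.2354 + 13 = 11.4076
Step 2: Evaluate g(x).
g(0.2354) = 5*0.2354 - 5 = -3.823
Step 3: Compute Lagrangian.
L = 11.4076 + 7*-3.823 = -15.3534


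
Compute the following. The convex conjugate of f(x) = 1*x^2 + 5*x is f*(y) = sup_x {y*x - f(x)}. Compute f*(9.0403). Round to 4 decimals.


f*(y) = sup_x {y*x - a*x^2 - b*x} = sup_x {(y-b)*x - a*x^2}
FOC: (y - b) - 2a*x = 0 => x* = (y - b)/(2a)
x* = (9.0403 - 5)/(2*1) = 2.0202
f*(9.0403) = (y-b)^2/(4a) = (9.0403 - 5)^2/(4*1)
= 16.324/4 = 4.081


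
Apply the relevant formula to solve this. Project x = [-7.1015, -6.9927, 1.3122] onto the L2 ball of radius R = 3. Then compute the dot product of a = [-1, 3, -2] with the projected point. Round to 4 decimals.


Step 1: Compute ||x|| (intermediates to 6 decimals).
||x|| = sqrt((-7.1015)^2 + (-6.9927)^2 + 1.3122^2) = 10.052414
Step 2: Project.
Since ||x|| > R, scale = R/||x|| = 3/10.052414 = 0.298436, proj(x) = scale * x
proj(x) = [-2.119343, -2.086873, 0.391608]
Step 3: Dot product.
a^T * proj(x) = -1*(-2.119343) + 3*(-2.086873) - 2*0.391608 = -4.9245


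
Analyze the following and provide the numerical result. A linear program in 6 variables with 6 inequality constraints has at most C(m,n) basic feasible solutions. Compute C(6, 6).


Each vertex corresponds to some choice of n active constraints out of m, so the number of vertices is at most C(m, n) = m! / (n!(m-n)!).
m = 6, n = 6
Numerator: 6 * 5 * 4 * 3 * 2 * 1
Denominator: 6! = 720
C(6, 6) = 1


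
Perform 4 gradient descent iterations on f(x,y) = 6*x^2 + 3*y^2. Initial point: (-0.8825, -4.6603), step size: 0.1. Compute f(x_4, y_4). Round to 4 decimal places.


Gradient descent on f(x,y) = 6*x^2 + 3*y^2.
Starting point: (-0.8825, -4.6603), alpha = 0.1
Step 1: grad_x = 2*6*-0.8825 = -10.59, grad_y = 2*3*-4.6603 = -27.9618
  x_1 = -0.8825 - 0.1*-10.59 = 0.1765
  y_1 = -4.6603 - 0.1*-27.9618 = -1.8641
Step 2: grad_x = 2*6*0.1765 = 2.118, grad_y = 2*3*-1.8641 = -11.1847
  x_2 = 0.1765 - 0.1*2.118 = -0.0353
  y_2 = -1.8641 - 0.1*-11.1847 = -0.7456
Step 3: grad_x = 2*6*-0.0353 = -0.4236, grad_y = 2*3*-0.7456 = -4.4739
  x_3 = -0.0353 - 0.1*-0.4236 = 0.0071
  y_3 = -0.7456 - 0.1*-4.4739 = -0.2983
Step 4: grad_x = 2*6*0.0071 = 0.0847, grad_y = 2*3*-0.2983 = -1.7896
  x_4 = 0.0071 - 0.1*0.0847 = -0.0014
  y_4 = -0.2983 - 0.1*-1.7896 = -0.1193
f(-0.0014, -0.1193) = 6*(-0.0014)^2 + 3*(-0.1193)^2 = 0.0427


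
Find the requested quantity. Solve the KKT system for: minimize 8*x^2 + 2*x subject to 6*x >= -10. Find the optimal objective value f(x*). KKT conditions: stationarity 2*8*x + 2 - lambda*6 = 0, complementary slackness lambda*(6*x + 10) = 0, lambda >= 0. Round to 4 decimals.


Step 1: Try lambda = 0 (constraint inactive).
Stationarity: 2*8*x + 2 = 0
x* = -2/(2*8) = -0.125
Check constraint: 6*-0.125 = -0.75 >= -10 -- satisfied.
Step 2: Compute optimal value.
f(x*) = 8*(-0.125)^2 + 2*(-0.125) = -0.125


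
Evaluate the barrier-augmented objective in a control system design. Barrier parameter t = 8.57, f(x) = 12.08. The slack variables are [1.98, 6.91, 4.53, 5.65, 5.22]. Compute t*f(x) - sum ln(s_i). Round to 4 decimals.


Step 1: Compute log-barrier.
ln values: [0.6831, 1.933, 1.5107, 1.7317, 1.6525]
phi = -(0.6831 + 1.933 + 1.5107 + 1.7317 + 1.6525) = -7.5109
Step 2: Compute augmented objective.
t*f(x) = 8.57*12.08 = 103.5256
Total = 103.5256 - 7.5109 = 96.0147


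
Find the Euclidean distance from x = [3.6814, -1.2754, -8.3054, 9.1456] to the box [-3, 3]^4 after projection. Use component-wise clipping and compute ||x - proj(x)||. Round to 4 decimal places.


Project each component onto [-3, 3].
clip(3.6814) = 3.0, clip(-1.2754) = -1.2754, clip(-8.3054) = -3.0, clip(9.1456) = 3.0
Projection = [3.0, -1.2754, -3.0, 3.0]
Squared diffs: [0.4643, 0.0, 28.1473, 37.7684]
Distance = sqrt(66.38) = 8.1474


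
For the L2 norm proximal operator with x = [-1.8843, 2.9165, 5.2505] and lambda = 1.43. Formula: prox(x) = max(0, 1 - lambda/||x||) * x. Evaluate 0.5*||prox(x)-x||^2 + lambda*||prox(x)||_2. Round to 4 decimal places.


Step 1: Compute ||x||.
||x|| = 6.2948
Step 2: Compute scaling factor.
scale = max(0, 1 - 1.43/6.2948) = 0.7728
Step 3: prox(x) = [-1.4562, 2.254, 4.0577]
||prox(x)|| = 4.8648
Step 4: Proximal objective.
0.5*||prox-x||^2 = 1.0225
lambda*||prox|| = 6.9567
Total = 7.9791


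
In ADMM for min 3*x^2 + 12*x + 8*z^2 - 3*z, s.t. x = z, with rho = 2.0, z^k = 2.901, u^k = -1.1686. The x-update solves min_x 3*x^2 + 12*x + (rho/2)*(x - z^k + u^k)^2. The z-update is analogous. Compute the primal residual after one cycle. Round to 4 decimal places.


ADMM iteration with rho = 2.0, z^k = 2.901, u^k = -1.1686
Step 1: x-update.
Minimize 3*x^2 + 12*x + (2.0/2)*(x - 2.901 - 1.1686)^2
FOC: (2*3 + 2.0)*x = -12 + 2.0*(2.901 + 1.1686)
x^{k+1} = -0.4826
Step 2: z-update.
Minimize 8*z^2 - 3*z + (2.0/2)*(-0.4826 - z - 1.1686)^2
FOC: (2*8 + 2.0)*z = 3 + 2.0*(-0.4826 - 1.1686)
z^{k+1} = -0.0168
Step 3: u-update.
u^{k+1} = -1.1686 - 0.4826 + 0.0168 = -1.6344
Step 4: Primal residual = |-0.4826 + 0.0168| = 0.4658
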